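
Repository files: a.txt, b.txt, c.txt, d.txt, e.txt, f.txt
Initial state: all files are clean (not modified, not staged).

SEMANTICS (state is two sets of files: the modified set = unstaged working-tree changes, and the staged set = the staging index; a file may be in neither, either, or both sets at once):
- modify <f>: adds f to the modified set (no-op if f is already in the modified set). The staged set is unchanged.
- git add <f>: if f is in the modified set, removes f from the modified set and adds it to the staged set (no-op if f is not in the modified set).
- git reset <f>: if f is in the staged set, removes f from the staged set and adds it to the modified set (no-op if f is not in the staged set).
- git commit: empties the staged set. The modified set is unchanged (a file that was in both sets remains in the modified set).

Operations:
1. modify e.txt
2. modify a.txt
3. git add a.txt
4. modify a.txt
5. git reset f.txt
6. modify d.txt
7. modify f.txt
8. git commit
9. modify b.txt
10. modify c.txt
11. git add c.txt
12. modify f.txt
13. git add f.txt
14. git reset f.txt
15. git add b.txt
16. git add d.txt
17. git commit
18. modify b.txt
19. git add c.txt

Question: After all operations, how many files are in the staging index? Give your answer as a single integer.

After op 1 (modify e.txt): modified={e.txt} staged={none}
After op 2 (modify a.txt): modified={a.txt, e.txt} staged={none}
After op 3 (git add a.txt): modified={e.txt} staged={a.txt}
After op 4 (modify a.txt): modified={a.txt, e.txt} staged={a.txt}
After op 5 (git reset f.txt): modified={a.txt, e.txt} staged={a.txt}
After op 6 (modify d.txt): modified={a.txt, d.txt, e.txt} staged={a.txt}
After op 7 (modify f.txt): modified={a.txt, d.txt, e.txt, f.txt} staged={a.txt}
After op 8 (git commit): modified={a.txt, d.txt, e.txt, f.txt} staged={none}
After op 9 (modify b.txt): modified={a.txt, b.txt, d.txt, e.txt, f.txt} staged={none}
After op 10 (modify c.txt): modified={a.txt, b.txt, c.txt, d.txt, e.txt, f.txt} staged={none}
After op 11 (git add c.txt): modified={a.txt, b.txt, d.txt, e.txt, f.txt} staged={c.txt}
After op 12 (modify f.txt): modified={a.txt, b.txt, d.txt, e.txt, f.txt} staged={c.txt}
After op 13 (git add f.txt): modified={a.txt, b.txt, d.txt, e.txt} staged={c.txt, f.txt}
After op 14 (git reset f.txt): modified={a.txt, b.txt, d.txt, e.txt, f.txt} staged={c.txt}
After op 15 (git add b.txt): modified={a.txt, d.txt, e.txt, f.txt} staged={b.txt, c.txt}
After op 16 (git add d.txt): modified={a.txt, e.txt, f.txt} staged={b.txt, c.txt, d.txt}
After op 17 (git commit): modified={a.txt, e.txt, f.txt} staged={none}
After op 18 (modify b.txt): modified={a.txt, b.txt, e.txt, f.txt} staged={none}
After op 19 (git add c.txt): modified={a.txt, b.txt, e.txt, f.txt} staged={none}
Final staged set: {none} -> count=0

Answer: 0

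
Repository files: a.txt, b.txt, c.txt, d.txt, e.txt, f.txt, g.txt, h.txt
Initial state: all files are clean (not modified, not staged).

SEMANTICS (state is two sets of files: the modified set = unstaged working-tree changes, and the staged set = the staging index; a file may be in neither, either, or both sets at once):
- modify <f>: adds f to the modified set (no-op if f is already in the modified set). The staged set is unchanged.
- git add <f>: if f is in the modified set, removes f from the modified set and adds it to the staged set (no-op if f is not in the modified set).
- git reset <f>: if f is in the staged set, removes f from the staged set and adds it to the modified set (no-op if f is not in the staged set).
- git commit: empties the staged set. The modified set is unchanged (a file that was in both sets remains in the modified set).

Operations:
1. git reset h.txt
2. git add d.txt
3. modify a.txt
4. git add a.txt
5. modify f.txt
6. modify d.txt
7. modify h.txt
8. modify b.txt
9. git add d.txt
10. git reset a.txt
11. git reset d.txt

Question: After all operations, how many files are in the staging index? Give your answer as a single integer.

After op 1 (git reset h.txt): modified={none} staged={none}
After op 2 (git add d.txt): modified={none} staged={none}
After op 3 (modify a.txt): modified={a.txt} staged={none}
After op 4 (git add a.txt): modified={none} staged={a.txt}
After op 5 (modify f.txt): modified={f.txt} staged={a.txt}
After op 6 (modify d.txt): modified={d.txt, f.txt} staged={a.txt}
After op 7 (modify h.txt): modified={d.txt, f.txt, h.txt} staged={a.txt}
After op 8 (modify b.txt): modified={b.txt, d.txt, f.txt, h.txt} staged={a.txt}
After op 9 (git add d.txt): modified={b.txt, f.txt, h.txt} staged={a.txt, d.txt}
After op 10 (git reset a.txt): modified={a.txt, b.txt, f.txt, h.txt} staged={d.txt}
After op 11 (git reset d.txt): modified={a.txt, b.txt, d.txt, f.txt, h.txt} staged={none}
Final staged set: {none} -> count=0

Answer: 0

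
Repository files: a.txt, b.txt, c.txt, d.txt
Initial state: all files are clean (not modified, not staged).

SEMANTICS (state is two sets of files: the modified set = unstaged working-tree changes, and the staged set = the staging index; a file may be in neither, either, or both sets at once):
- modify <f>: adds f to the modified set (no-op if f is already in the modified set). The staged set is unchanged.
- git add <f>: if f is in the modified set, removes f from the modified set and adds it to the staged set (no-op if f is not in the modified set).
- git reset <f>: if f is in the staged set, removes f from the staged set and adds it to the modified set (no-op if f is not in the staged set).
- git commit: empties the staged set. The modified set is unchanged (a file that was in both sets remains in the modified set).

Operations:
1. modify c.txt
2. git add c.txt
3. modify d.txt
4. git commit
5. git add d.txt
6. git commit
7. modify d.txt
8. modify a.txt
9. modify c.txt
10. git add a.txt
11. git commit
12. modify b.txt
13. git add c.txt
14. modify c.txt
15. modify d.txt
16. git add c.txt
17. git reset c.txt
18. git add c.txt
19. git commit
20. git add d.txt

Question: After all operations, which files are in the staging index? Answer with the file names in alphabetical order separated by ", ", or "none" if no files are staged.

After op 1 (modify c.txt): modified={c.txt} staged={none}
After op 2 (git add c.txt): modified={none} staged={c.txt}
After op 3 (modify d.txt): modified={d.txt} staged={c.txt}
After op 4 (git commit): modified={d.txt} staged={none}
After op 5 (git add d.txt): modified={none} staged={d.txt}
After op 6 (git commit): modified={none} staged={none}
After op 7 (modify d.txt): modified={d.txt} staged={none}
After op 8 (modify a.txt): modified={a.txt, d.txt} staged={none}
After op 9 (modify c.txt): modified={a.txt, c.txt, d.txt} staged={none}
After op 10 (git add a.txt): modified={c.txt, d.txt} staged={a.txt}
After op 11 (git commit): modified={c.txt, d.txt} staged={none}
After op 12 (modify b.txt): modified={b.txt, c.txt, d.txt} staged={none}
After op 13 (git add c.txt): modified={b.txt, d.txt} staged={c.txt}
After op 14 (modify c.txt): modified={b.txt, c.txt, d.txt} staged={c.txt}
After op 15 (modify d.txt): modified={b.txt, c.txt, d.txt} staged={c.txt}
After op 16 (git add c.txt): modified={b.txt, d.txt} staged={c.txt}
After op 17 (git reset c.txt): modified={b.txt, c.txt, d.txt} staged={none}
After op 18 (git add c.txt): modified={b.txt, d.txt} staged={c.txt}
After op 19 (git commit): modified={b.txt, d.txt} staged={none}
After op 20 (git add d.txt): modified={b.txt} staged={d.txt}

Answer: d.txt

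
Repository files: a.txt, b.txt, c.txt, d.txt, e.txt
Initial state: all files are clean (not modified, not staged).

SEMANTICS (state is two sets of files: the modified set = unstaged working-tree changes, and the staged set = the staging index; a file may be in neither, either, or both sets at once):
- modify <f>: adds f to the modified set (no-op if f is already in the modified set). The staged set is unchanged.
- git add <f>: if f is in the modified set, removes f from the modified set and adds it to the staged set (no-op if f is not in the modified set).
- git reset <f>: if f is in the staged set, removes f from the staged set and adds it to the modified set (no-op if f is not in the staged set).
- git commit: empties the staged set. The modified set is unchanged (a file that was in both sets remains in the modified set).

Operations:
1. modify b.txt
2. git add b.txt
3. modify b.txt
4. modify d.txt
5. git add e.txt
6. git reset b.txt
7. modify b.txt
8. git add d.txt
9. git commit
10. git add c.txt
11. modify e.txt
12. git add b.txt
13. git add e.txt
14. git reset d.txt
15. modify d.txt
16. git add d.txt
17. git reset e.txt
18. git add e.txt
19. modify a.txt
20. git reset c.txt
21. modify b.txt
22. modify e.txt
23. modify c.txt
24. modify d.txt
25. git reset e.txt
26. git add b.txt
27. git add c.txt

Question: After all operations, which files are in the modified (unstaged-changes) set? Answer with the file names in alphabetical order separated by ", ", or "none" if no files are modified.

After op 1 (modify b.txt): modified={b.txt} staged={none}
After op 2 (git add b.txt): modified={none} staged={b.txt}
After op 3 (modify b.txt): modified={b.txt} staged={b.txt}
After op 4 (modify d.txt): modified={b.txt, d.txt} staged={b.txt}
After op 5 (git add e.txt): modified={b.txt, d.txt} staged={b.txt}
After op 6 (git reset b.txt): modified={b.txt, d.txt} staged={none}
After op 7 (modify b.txt): modified={b.txt, d.txt} staged={none}
After op 8 (git add d.txt): modified={b.txt} staged={d.txt}
After op 9 (git commit): modified={b.txt} staged={none}
After op 10 (git add c.txt): modified={b.txt} staged={none}
After op 11 (modify e.txt): modified={b.txt, e.txt} staged={none}
After op 12 (git add b.txt): modified={e.txt} staged={b.txt}
After op 13 (git add e.txt): modified={none} staged={b.txt, e.txt}
After op 14 (git reset d.txt): modified={none} staged={b.txt, e.txt}
After op 15 (modify d.txt): modified={d.txt} staged={b.txt, e.txt}
After op 16 (git add d.txt): modified={none} staged={b.txt, d.txt, e.txt}
After op 17 (git reset e.txt): modified={e.txt} staged={b.txt, d.txt}
After op 18 (git add e.txt): modified={none} staged={b.txt, d.txt, e.txt}
After op 19 (modify a.txt): modified={a.txt} staged={b.txt, d.txt, e.txt}
After op 20 (git reset c.txt): modified={a.txt} staged={b.txt, d.txt, e.txt}
After op 21 (modify b.txt): modified={a.txt, b.txt} staged={b.txt, d.txt, e.txt}
After op 22 (modify e.txt): modified={a.txt, b.txt, e.txt} staged={b.txt, d.txt, e.txt}
After op 23 (modify c.txt): modified={a.txt, b.txt, c.txt, e.txt} staged={b.txt, d.txt, e.txt}
After op 24 (modify d.txt): modified={a.txt, b.txt, c.txt, d.txt, e.txt} staged={b.txt, d.txt, e.txt}
After op 25 (git reset e.txt): modified={a.txt, b.txt, c.txt, d.txt, e.txt} staged={b.txt, d.txt}
After op 26 (git add b.txt): modified={a.txt, c.txt, d.txt, e.txt} staged={b.txt, d.txt}
After op 27 (git add c.txt): modified={a.txt, d.txt, e.txt} staged={b.txt, c.txt, d.txt}

Answer: a.txt, d.txt, e.txt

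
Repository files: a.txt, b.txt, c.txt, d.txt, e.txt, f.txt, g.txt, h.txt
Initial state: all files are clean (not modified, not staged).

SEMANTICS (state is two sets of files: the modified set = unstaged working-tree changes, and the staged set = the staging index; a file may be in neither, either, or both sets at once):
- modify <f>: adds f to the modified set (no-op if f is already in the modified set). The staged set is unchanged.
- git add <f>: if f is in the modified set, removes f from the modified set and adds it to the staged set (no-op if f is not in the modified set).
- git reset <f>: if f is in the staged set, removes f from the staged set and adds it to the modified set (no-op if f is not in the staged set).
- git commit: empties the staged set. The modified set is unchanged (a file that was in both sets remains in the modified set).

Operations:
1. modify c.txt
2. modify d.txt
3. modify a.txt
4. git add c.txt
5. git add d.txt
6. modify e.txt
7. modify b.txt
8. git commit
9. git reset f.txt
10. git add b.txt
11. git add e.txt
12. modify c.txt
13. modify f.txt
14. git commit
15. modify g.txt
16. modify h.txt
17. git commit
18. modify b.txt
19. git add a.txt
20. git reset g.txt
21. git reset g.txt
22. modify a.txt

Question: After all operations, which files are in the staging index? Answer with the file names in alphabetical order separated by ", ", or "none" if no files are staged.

Answer: a.txt

Derivation:
After op 1 (modify c.txt): modified={c.txt} staged={none}
After op 2 (modify d.txt): modified={c.txt, d.txt} staged={none}
After op 3 (modify a.txt): modified={a.txt, c.txt, d.txt} staged={none}
After op 4 (git add c.txt): modified={a.txt, d.txt} staged={c.txt}
After op 5 (git add d.txt): modified={a.txt} staged={c.txt, d.txt}
After op 6 (modify e.txt): modified={a.txt, e.txt} staged={c.txt, d.txt}
After op 7 (modify b.txt): modified={a.txt, b.txt, e.txt} staged={c.txt, d.txt}
After op 8 (git commit): modified={a.txt, b.txt, e.txt} staged={none}
After op 9 (git reset f.txt): modified={a.txt, b.txt, e.txt} staged={none}
After op 10 (git add b.txt): modified={a.txt, e.txt} staged={b.txt}
After op 11 (git add e.txt): modified={a.txt} staged={b.txt, e.txt}
After op 12 (modify c.txt): modified={a.txt, c.txt} staged={b.txt, e.txt}
After op 13 (modify f.txt): modified={a.txt, c.txt, f.txt} staged={b.txt, e.txt}
After op 14 (git commit): modified={a.txt, c.txt, f.txt} staged={none}
After op 15 (modify g.txt): modified={a.txt, c.txt, f.txt, g.txt} staged={none}
After op 16 (modify h.txt): modified={a.txt, c.txt, f.txt, g.txt, h.txt} staged={none}
After op 17 (git commit): modified={a.txt, c.txt, f.txt, g.txt, h.txt} staged={none}
After op 18 (modify b.txt): modified={a.txt, b.txt, c.txt, f.txt, g.txt, h.txt} staged={none}
After op 19 (git add a.txt): modified={b.txt, c.txt, f.txt, g.txt, h.txt} staged={a.txt}
After op 20 (git reset g.txt): modified={b.txt, c.txt, f.txt, g.txt, h.txt} staged={a.txt}
After op 21 (git reset g.txt): modified={b.txt, c.txt, f.txt, g.txt, h.txt} staged={a.txt}
After op 22 (modify a.txt): modified={a.txt, b.txt, c.txt, f.txt, g.txt, h.txt} staged={a.txt}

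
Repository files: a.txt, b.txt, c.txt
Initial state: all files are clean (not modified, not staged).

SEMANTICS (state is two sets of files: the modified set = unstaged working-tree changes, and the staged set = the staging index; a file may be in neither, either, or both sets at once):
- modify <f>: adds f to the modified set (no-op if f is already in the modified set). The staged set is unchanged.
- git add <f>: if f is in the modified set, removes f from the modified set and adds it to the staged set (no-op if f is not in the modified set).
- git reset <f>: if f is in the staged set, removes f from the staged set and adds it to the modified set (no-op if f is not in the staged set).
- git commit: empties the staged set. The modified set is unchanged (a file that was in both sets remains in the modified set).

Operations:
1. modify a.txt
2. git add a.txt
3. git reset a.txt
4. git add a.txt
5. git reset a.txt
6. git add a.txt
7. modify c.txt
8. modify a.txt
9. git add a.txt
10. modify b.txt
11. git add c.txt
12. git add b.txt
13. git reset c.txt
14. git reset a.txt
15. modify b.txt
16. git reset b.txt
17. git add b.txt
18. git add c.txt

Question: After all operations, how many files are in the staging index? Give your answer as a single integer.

Answer: 2

Derivation:
After op 1 (modify a.txt): modified={a.txt} staged={none}
After op 2 (git add a.txt): modified={none} staged={a.txt}
After op 3 (git reset a.txt): modified={a.txt} staged={none}
After op 4 (git add a.txt): modified={none} staged={a.txt}
After op 5 (git reset a.txt): modified={a.txt} staged={none}
After op 6 (git add a.txt): modified={none} staged={a.txt}
After op 7 (modify c.txt): modified={c.txt} staged={a.txt}
After op 8 (modify a.txt): modified={a.txt, c.txt} staged={a.txt}
After op 9 (git add a.txt): modified={c.txt} staged={a.txt}
After op 10 (modify b.txt): modified={b.txt, c.txt} staged={a.txt}
After op 11 (git add c.txt): modified={b.txt} staged={a.txt, c.txt}
After op 12 (git add b.txt): modified={none} staged={a.txt, b.txt, c.txt}
After op 13 (git reset c.txt): modified={c.txt} staged={a.txt, b.txt}
After op 14 (git reset a.txt): modified={a.txt, c.txt} staged={b.txt}
After op 15 (modify b.txt): modified={a.txt, b.txt, c.txt} staged={b.txt}
After op 16 (git reset b.txt): modified={a.txt, b.txt, c.txt} staged={none}
After op 17 (git add b.txt): modified={a.txt, c.txt} staged={b.txt}
After op 18 (git add c.txt): modified={a.txt} staged={b.txt, c.txt}
Final staged set: {b.txt, c.txt} -> count=2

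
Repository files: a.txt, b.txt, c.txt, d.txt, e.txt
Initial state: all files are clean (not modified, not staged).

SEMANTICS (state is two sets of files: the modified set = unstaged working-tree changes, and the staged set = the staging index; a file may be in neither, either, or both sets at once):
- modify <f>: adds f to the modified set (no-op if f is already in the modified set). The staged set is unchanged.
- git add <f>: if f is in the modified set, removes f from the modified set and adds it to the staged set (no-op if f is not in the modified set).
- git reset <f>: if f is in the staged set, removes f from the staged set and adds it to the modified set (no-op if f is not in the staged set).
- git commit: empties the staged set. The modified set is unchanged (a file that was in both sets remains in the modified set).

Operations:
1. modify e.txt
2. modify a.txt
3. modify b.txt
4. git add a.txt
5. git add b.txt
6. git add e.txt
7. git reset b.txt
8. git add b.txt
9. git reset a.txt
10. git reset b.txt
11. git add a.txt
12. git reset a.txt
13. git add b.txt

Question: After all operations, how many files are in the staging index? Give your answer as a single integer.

Answer: 2

Derivation:
After op 1 (modify e.txt): modified={e.txt} staged={none}
After op 2 (modify a.txt): modified={a.txt, e.txt} staged={none}
After op 3 (modify b.txt): modified={a.txt, b.txt, e.txt} staged={none}
After op 4 (git add a.txt): modified={b.txt, e.txt} staged={a.txt}
After op 5 (git add b.txt): modified={e.txt} staged={a.txt, b.txt}
After op 6 (git add e.txt): modified={none} staged={a.txt, b.txt, e.txt}
After op 7 (git reset b.txt): modified={b.txt} staged={a.txt, e.txt}
After op 8 (git add b.txt): modified={none} staged={a.txt, b.txt, e.txt}
After op 9 (git reset a.txt): modified={a.txt} staged={b.txt, e.txt}
After op 10 (git reset b.txt): modified={a.txt, b.txt} staged={e.txt}
After op 11 (git add a.txt): modified={b.txt} staged={a.txt, e.txt}
After op 12 (git reset a.txt): modified={a.txt, b.txt} staged={e.txt}
After op 13 (git add b.txt): modified={a.txt} staged={b.txt, e.txt}
Final staged set: {b.txt, e.txt} -> count=2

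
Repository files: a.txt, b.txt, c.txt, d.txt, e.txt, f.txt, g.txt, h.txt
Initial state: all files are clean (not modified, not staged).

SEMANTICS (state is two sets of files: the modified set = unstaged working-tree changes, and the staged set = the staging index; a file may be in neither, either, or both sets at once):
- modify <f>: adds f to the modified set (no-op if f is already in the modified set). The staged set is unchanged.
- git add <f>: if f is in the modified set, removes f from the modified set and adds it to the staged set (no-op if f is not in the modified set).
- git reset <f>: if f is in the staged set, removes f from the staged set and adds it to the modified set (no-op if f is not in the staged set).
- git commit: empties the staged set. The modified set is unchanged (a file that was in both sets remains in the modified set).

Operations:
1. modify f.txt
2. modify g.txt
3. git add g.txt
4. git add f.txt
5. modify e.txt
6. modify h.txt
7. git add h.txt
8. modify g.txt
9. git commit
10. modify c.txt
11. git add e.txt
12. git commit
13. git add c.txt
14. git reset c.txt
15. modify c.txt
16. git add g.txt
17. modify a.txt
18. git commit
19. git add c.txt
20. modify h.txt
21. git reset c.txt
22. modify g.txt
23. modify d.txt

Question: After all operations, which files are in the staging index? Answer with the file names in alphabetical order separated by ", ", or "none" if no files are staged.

Answer: none

Derivation:
After op 1 (modify f.txt): modified={f.txt} staged={none}
After op 2 (modify g.txt): modified={f.txt, g.txt} staged={none}
After op 3 (git add g.txt): modified={f.txt} staged={g.txt}
After op 4 (git add f.txt): modified={none} staged={f.txt, g.txt}
After op 5 (modify e.txt): modified={e.txt} staged={f.txt, g.txt}
After op 6 (modify h.txt): modified={e.txt, h.txt} staged={f.txt, g.txt}
After op 7 (git add h.txt): modified={e.txt} staged={f.txt, g.txt, h.txt}
After op 8 (modify g.txt): modified={e.txt, g.txt} staged={f.txt, g.txt, h.txt}
After op 9 (git commit): modified={e.txt, g.txt} staged={none}
After op 10 (modify c.txt): modified={c.txt, e.txt, g.txt} staged={none}
After op 11 (git add e.txt): modified={c.txt, g.txt} staged={e.txt}
After op 12 (git commit): modified={c.txt, g.txt} staged={none}
After op 13 (git add c.txt): modified={g.txt} staged={c.txt}
After op 14 (git reset c.txt): modified={c.txt, g.txt} staged={none}
After op 15 (modify c.txt): modified={c.txt, g.txt} staged={none}
After op 16 (git add g.txt): modified={c.txt} staged={g.txt}
After op 17 (modify a.txt): modified={a.txt, c.txt} staged={g.txt}
After op 18 (git commit): modified={a.txt, c.txt} staged={none}
After op 19 (git add c.txt): modified={a.txt} staged={c.txt}
After op 20 (modify h.txt): modified={a.txt, h.txt} staged={c.txt}
After op 21 (git reset c.txt): modified={a.txt, c.txt, h.txt} staged={none}
After op 22 (modify g.txt): modified={a.txt, c.txt, g.txt, h.txt} staged={none}
After op 23 (modify d.txt): modified={a.txt, c.txt, d.txt, g.txt, h.txt} staged={none}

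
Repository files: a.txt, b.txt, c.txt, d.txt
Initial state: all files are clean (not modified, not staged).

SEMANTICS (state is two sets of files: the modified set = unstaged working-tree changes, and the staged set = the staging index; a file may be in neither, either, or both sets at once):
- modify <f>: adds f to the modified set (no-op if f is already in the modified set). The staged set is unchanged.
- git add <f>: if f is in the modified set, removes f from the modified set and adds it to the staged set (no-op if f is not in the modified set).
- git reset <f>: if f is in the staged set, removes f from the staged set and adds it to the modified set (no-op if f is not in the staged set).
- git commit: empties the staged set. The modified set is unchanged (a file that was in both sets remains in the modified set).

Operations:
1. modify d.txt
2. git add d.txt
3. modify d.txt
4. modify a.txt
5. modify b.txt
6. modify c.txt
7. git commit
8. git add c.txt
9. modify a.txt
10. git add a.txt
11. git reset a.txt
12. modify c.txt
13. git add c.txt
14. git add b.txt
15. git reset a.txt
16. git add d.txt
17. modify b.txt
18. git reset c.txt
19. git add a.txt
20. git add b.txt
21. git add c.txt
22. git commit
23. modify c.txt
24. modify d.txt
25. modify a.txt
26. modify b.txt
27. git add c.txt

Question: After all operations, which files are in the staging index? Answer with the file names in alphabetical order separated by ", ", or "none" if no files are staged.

After op 1 (modify d.txt): modified={d.txt} staged={none}
After op 2 (git add d.txt): modified={none} staged={d.txt}
After op 3 (modify d.txt): modified={d.txt} staged={d.txt}
After op 4 (modify a.txt): modified={a.txt, d.txt} staged={d.txt}
After op 5 (modify b.txt): modified={a.txt, b.txt, d.txt} staged={d.txt}
After op 6 (modify c.txt): modified={a.txt, b.txt, c.txt, d.txt} staged={d.txt}
After op 7 (git commit): modified={a.txt, b.txt, c.txt, d.txt} staged={none}
After op 8 (git add c.txt): modified={a.txt, b.txt, d.txt} staged={c.txt}
After op 9 (modify a.txt): modified={a.txt, b.txt, d.txt} staged={c.txt}
After op 10 (git add a.txt): modified={b.txt, d.txt} staged={a.txt, c.txt}
After op 11 (git reset a.txt): modified={a.txt, b.txt, d.txt} staged={c.txt}
After op 12 (modify c.txt): modified={a.txt, b.txt, c.txt, d.txt} staged={c.txt}
After op 13 (git add c.txt): modified={a.txt, b.txt, d.txt} staged={c.txt}
After op 14 (git add b.txt): modified={a.txt, d.txt} staged={b.txt, c.txt}
After op 15 (git reset a.txt): modified={a.txt, d.txt} staged={b.txt, c.txt}
After op 16 (git add d.txt): modified={a.txt} staged={b.txt, c.txt, d.txt}
After op 17 (modify b.txt): modified={a.txt, b.txt} staged={b.txt, c.txt, d.txt}
After op 18 (git reset c.txt): modified={a.txt, b.txt, c.txt} staged={b.txt, d.txt}
After op 19 (git add a.txt): modified={b.txt, c.txt} staged={a.txt, b.txt, d.txt}
After op 20 (git add b.txt): modified={c.txt} staged={a.txt, b.txt, d.txt}
After op 21 (git add c.txt): modified={none} staged={a.txt, b.txt, c.txt, d.txt}
After op 22 (git commit): modified={none} staged={none}
After op 23 (modify c.txt): modified={c.txt} staged={none}
After op 24 (modify d.txt): modified={c.txt, d.txt} staged={none}
After op 25 (modify a.txt): modified={a.txt, c.txt, d.txt} staged={none}
After op 26 (modify b.txt): modified={a.txt, b.txt, c.txt, d.txt} staged={none}
After op 27 (git add c.txt): modified={a.txt, b.txt, d.txt} staged={c.txt}

Answer: c.txt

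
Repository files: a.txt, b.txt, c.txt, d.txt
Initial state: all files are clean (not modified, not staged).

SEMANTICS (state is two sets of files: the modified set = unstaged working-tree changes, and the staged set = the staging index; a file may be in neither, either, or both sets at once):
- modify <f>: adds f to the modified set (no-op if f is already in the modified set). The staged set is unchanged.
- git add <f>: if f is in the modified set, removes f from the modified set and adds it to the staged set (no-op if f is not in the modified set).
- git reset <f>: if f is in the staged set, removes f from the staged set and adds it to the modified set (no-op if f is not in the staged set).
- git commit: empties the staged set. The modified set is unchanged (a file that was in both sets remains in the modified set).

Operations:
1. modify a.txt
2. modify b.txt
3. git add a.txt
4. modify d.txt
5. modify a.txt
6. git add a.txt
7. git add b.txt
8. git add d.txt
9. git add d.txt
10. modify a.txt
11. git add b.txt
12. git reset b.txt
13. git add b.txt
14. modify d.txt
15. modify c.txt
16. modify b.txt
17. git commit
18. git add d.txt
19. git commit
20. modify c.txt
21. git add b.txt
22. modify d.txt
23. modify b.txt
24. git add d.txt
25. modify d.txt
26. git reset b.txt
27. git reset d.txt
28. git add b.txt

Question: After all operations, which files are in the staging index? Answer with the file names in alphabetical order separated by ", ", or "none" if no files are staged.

Answer: b.txt

Derivation:
After op 1 (modify a.txt): modified={a.txt} staged={none}
After op 2 (modify b.txt): modified={a.txt, b.txt} staged={none}
After op 3 (git add a.txt): modified={b.txt} staged={a.txt}
After op 4 (modify d.txt): modified={b.txt, d.txt} staged={a.txt}
After op 5 (modify a.txt): modified={a.txt, b.txt, d.txt} staged={a.txt}
After op 6 (git add a.txt): modified={b.txt, d.txt} staged={a.txt}
After op 7 (git add b.txt): modified={d.txt} staged={a.txt, b.txt}
After op 8 (git add d.txt): modified={none} staged={a.txt, b.txt, d.txt}
After op 9 (git add d.txt): modified={none} staged={a.txt, b.txt, d.txt}
After op 10 (modify a.txt): modified={a.txt} staged={a.txt, b.txt, d.txt}
After op 11 (git add b.txt): modified={a.txt} staged={a.txt, b.txt, d.txt}
After op 12 (git reset b.txt): modified={a.txt, b.txt} staged={a.txt, d.txt}
After op 13 (git add b.txt): modified={a.txt} staged={a.txt, b.txt, d.txt}
After op 14 (modify d.txt): modified={a.txt, d.txt} staged={a.txt, b.txt, d.txt}
After op 15 (modify c.txt): modified={a.txt, c.txt, d.txt} staged={a.txt, b.txt, d.txt}
After op 16 (modify b.txt): modified={a.txt, b.txt, c.txt, d.txt} staged={a.txt, b.txt, d.txt}
After op 17 (git commit): modified={a.txt, b.txt, c.txt, d.txt} staged={none}
After op 18 (git add d.txt): modified={a.txt, b.txt, c.txt} staged={d.txt}
After op 19 (git commit): modified={a.txt, b.txt, c.txt} staged={none}
After op 20 (modify c.txt): modified={a.txt, b.txt, c.txt} staged={none}
After op 21 (git add b.txt): modified={a.txt, c.txt} staged={b.txt}
After op 22 (modify d.txt): modified={a.txt, c.txt, d.txt} staged={b.txt}
After op 23 (modify b.txt): modified={a.txt, b.txt, c.txt, d.txt} staged={b.txt}
After op 24 (git add d.txt): modified={a.txt, b.txt, c.txt} staged={b.txt, d.txt}
After op 25 (modify d.txt): modified={a.txt, b.txt, c.txt, d.txt} staged={b.txt, d.txt}
After op 26 (git reset b.txt): modified={a.txt, b.txt, c.txt, d.txt} staged={d.txt}
After op 27 (git reset d.txt): modified={a.txt, b.txt, c.txt, d.txt} staged={none}
After op 28 (git add b.txt): modified={a.txt, c.txt, d.txt} staged={b.txt}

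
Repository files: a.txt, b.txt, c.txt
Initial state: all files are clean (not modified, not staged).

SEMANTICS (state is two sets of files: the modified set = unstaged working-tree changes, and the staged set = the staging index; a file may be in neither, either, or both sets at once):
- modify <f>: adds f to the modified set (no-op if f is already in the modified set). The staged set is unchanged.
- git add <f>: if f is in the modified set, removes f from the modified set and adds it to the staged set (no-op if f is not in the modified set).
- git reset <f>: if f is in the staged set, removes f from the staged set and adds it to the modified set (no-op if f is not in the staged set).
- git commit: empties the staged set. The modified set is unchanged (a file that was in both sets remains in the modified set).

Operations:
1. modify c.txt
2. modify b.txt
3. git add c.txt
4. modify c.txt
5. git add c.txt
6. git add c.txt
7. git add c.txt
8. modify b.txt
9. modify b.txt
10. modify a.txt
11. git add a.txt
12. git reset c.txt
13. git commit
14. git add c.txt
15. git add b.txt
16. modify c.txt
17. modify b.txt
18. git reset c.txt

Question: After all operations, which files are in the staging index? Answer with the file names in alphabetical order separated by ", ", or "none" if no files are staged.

After op 1 (modify c.txt): modified={c.txt} staged={none}
After op 2 (modify b.txt): modified={b.txt, c.txt} staged={none}
After op 3 (git add c.txt): modified={b.txt} staged={c.txt}
After op 4 (modify c.txt): modified={b.txt, c.txt} staged={c.txt}
After op 5 (git add c.txt): modified={b.txt} staged={c.txt}
After op 6 (git add c.txt): modified={b.txt} staged={c.txt}
After op 7 (git add c.txt): modified={b.txt} staged={c.txt}
After op 8 (modify b.txt): modified={b.txt} staged={c.txt}
After op 9 (modify b.txt): modified={b.txt} staged={c.txt}
After op 10 (modify a.txt): modified={a.txt, b.txt} staged={c.txt}
After op 11 (git add a.txt): modified={b.txt} staged={a.txt, c.txt}
After op 12 (git reset c.txt): modified={b.txt, c.txt} staged={a.txt}
After op 13 (git commit): modified={b.txt, c.txt} staged={none}
After op 14 (git add c.txt): modified={b.txt} staged={c.txt}
After op 15 (git add b.txt): modified={none} staged={b.txt, c.txt}
After op 16 (modify c.txt): modified={c.txt} staged={b.txt, c.txt}
After op 17 (modify b.txt): modified={b.txt, c.txt} staged={b.txt, c.txt}
After op 18 (git reset c.txt): modified={b.txt, c.txt} staged={b.txt}

Answer: b.txt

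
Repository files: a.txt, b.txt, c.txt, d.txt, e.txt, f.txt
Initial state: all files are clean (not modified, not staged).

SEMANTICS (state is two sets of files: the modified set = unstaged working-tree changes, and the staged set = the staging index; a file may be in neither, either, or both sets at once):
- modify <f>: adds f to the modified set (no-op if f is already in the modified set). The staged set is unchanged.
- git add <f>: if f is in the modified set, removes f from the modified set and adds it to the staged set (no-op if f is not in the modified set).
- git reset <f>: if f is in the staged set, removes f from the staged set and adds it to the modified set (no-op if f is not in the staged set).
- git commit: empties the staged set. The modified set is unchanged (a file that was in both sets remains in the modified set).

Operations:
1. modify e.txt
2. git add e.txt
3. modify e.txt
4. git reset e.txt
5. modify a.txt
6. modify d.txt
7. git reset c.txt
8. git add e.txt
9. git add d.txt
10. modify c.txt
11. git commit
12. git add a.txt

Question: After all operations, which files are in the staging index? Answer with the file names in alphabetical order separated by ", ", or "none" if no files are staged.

After op 1 (modify e.txt): modified={e.txt} staged={none}
After op 2 (git add e.txt): modified={none} staged={e.txt}
After op 3 (modify e.txt): modified={e.txt} staged={e.txt}
After op 4 (git reset e.txt): modified={e.txt} staged={none}
After op 5 (modify a.txt): modified={a.txt, e.txt} staged={none}
After op 6 (modify d.txt): modified={a.txt, d.txt, e.txt} staged={none}
After op 7 (git reset c.txt): modified={a.txt, d.txt, e.txt} staged={none}
After op 8 (git add e.txt): modified={a.txt, d.txt} staged={e.txt}
After op 9 (git add d.txt): modified={a.txt} staged={d.txt, e.txt}
After op 10 (modify c.txt): modified={a.txt, c.txt} staged={d.txt, e.txt}
After op 11 (git commit): modified={a.txt, c.txt} staged={none}
After op 12 (git add a.txt): modified={c.txt} staged={a.txt}

Answer: a.txt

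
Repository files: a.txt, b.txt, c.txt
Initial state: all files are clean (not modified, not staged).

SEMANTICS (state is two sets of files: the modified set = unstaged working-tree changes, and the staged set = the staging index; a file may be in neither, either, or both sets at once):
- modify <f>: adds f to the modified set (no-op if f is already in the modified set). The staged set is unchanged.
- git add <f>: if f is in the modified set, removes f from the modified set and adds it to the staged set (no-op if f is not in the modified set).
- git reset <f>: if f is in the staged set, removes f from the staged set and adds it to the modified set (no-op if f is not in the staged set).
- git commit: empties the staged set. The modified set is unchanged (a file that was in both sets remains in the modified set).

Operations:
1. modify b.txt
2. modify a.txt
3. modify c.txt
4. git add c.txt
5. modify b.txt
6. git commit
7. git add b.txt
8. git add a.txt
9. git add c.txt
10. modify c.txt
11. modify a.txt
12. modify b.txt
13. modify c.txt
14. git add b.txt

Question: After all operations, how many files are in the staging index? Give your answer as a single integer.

After op 1 (modify b.txt): modified={b.txt} staged={none}
After op 2 (modify a.txt): modified={a.txt, b.txt} staged={none}
After op 3 (modify c.txt): modified={a.txt, b.txt, c.txt} staged={none}
After op 4 (git add c.txt): modified={a.txt, b.txt} staged={c.txt}
After op 5 (modify b.txt): modified={a.txt, b.txt} staged={c.txt}
After op 6 (git commit): modified={a.txt, b.txt} staged={none}
After op 7 (git add b.txt): modified={a.txt} staged={b.txt}
After op 8 (git add a.txt): modified={none} staged={a.txt, b.txt}
After op 9 (git add c.txt): modified={none} staged={a.txt, b.txt}
After op 10 (modify c.txt): modified={c.txt} staged={a.txt, b.txt}
After op 11 (modify a.txt): modified={a.txt, c.txt} staged={a.txt, b.txt}
After op 12 (modify b.txt): modified={a.txt, b.txt, c.txt} staged={a.txt, b.txt}
After op 13 (modify c.txt): modified={a.txt, b.txt, c.txt} staged={a.txt, b.txt}
After op 14 (git add b.txt): modified={a.txt, c.txt} staged={a.txt, b.txt}
Final staged set: {a.txt, b.txt} -> count=2

Answer: 2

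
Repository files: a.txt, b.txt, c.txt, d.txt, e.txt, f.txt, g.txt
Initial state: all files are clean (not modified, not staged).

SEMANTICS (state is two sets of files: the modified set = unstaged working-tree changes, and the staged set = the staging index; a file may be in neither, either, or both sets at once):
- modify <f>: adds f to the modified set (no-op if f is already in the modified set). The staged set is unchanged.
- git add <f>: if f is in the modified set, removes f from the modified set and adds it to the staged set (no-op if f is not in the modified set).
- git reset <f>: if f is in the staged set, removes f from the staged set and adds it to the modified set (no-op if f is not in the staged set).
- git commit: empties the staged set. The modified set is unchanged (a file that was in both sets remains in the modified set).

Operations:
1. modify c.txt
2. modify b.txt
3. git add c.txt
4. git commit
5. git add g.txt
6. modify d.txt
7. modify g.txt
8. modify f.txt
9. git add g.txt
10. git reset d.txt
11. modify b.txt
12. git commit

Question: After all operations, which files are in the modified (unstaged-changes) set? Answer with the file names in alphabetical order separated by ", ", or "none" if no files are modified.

After op 1 (modify c.txt): modified={c.txt} staged={none}
After op 2 (modify b.txt): modified={b.txt, c.txt} staged={none}
After op 3 (git add c.txt): modified={b.txt} staged={c.txt}
After op 4 (git commit): modified={b.txt} staged={none}
After op 5 (git add g.txt): modified={b.txt} staged={none}
After op 6 (modify d.txt): modified={b.txt, d.txt} staged={none}
After op 7 (modify g.txt): modified={b.txt, d.txt, g.txt} staged={none}
After op 8 (modify f.txt): modified={b.txt, d.txt, f.txt, g.txt} staged={none}
After op 9 (git add g.txt): modified={b.txt, d.txt, f.txt} staged={g.txt}
After op 10 (git reset d.txt): modified={b.txt, d.txt, f.txt} staged={g.txt}
After op 11 (modify b.txt): modified={b.txt, d.txt, f.txt} staged={g.txt}
After op 12 (git commit): modified={b.txt, d.txt, f.txt} staged={none}

Answer: b.txt, d.txt, f.txt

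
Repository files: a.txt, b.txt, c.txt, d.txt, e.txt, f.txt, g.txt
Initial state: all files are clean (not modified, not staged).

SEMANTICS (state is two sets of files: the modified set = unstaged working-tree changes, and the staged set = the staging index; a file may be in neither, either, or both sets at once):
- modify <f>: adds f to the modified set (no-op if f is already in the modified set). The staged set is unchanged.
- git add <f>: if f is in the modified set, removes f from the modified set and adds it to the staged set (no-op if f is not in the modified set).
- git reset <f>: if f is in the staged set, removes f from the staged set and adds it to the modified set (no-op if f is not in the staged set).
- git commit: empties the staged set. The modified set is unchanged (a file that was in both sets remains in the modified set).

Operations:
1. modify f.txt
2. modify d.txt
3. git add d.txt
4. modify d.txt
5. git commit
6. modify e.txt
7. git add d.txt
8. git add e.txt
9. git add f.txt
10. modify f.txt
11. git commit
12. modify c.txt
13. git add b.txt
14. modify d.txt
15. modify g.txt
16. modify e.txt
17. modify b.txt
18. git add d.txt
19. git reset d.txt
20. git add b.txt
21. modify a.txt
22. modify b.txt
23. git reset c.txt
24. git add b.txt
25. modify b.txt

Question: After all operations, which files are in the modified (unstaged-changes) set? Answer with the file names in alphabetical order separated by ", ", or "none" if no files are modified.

Answer: a.txt, b.txt, c.txt, d.txt, e.txt, f.txt, g.txt

Derivation:
After op 1 (modify f.txt): modified={f.txt} staged={none}
After op 2 (modify d.txt): modified={d.txt, f.txt} staged={none}
After op 3 (git add d.txt): modified={f.txt} staged={d.txt}
After op 4 (modify d.txt): modified={d.txt, f.txt} staged={d.txt}
After op 5 (git commit): modified={d.txt, f.txt} staged={none}
After op 6 (modify e.txt): modified={d.txt, e.txt, f.txt} staged={none}
After op 7 (git add d.txt): modified={e.txt, f.txt} staged={d.txt}
After op 8 (git add e.txt): modified={f.txt} staged={d.txt, e.txt}
After op 9 (git add f.txt): modified={none} staged={d.txt, e.txt, f.txt}
After op 10 (modify f.txt): modified={f.txt} staged={d.txt, e.txt, f.txt}
After op 11 (git commit): modified={f.txt} staged={none}
After op 12 (modify c.txt): modified={c.txt, f.txt} staged={none}
After op 13 (git add b.txt): modified={c.txt, f.txt} staged={none}
After op 14 (modify d.txt): modified={c.txt, d.txt, f.txt} staged={none}
After op 15 (modify g.txt): modified={c.txt, d.txt, f.txt, g.txt} staged={none}
After op 16 (modify e.txt): modified={c.txt, d.txt, e.txt, f.txt, g.txt} staged={none}
After op 17 (modify b.txt): modified={b.txt, c.txt, d.txt, e.txt, f.txt, g.txt} staged={none}
After op 18 (git add d.txt): modified={b.txt, c.txt, e.txt, f.txt, g.txt} staged={d.txt}
After op 19 (git reset d.txt): modified={b.txt, c.txt, d.txt, e.txt, f.txt, g.txt} staged={none}
After op 20 (git add b.txt): modified={c.txt, d.txt, e.txt, f.txt, g.txt} staged={b.txt}
After op 21 (modify a.txt): modified={a.txt, c.txt, d.txt, e.txt, f.txt, g.txt} staged={b.txt}
After op 22 (modify b.txt): modified={a.txt, b.txt, c.txt, d.txt, e.txt, f.txt, g.txt} staged={b.txt}
After op 23 (git reset c.txt): modified={a.txt, b.txt, c.txt, d.txt, e.txt, f.txt, g.txt} staged={b.txt}
After op 24 (git add b.txt): modified={a.txt, c.txt, d.txt, e.txt, f.txt, g.txt} staged={b.txt}
After op 25 (modify b.txt): modified={a.txt, b.txt, c.txt, d.txt, e.txt, f.txt, g.txt} staged={b.txt}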